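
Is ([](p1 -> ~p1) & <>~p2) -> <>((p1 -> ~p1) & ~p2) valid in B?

Valid

Tableau for the negation ~(([](p1 -> ~p1) & <>~p2) -> <>((p1 -> ~p1) & ~p2)):
1. ~(([](p1 -> ~p1) & <>~p2) -> <>((p1 -> ~p1) & ~p2)), w0
2. [](p1 -> ~p1) & <>~p2, w0
3. ~<>((p1 -> ~p1) & ~p2), w0
4. [](p1 -> ~p1), w0
5. <>~p2, w0
6. ~((p1 -> ~p1) & ~p2), w0
7. p1 -> ~p1, w0
8. p2, w0
9. ~p1, w0
10. ~p2, w1
11. ~((p1 -> ~p1) & ~p2), w1
12. p1 -> ~p1, w1
13. ~(p1 -> ~p1), w1
14. p1, w1
15. ~p1, w1
Accessibility: w0Rw0, w0Rw1, w1Rw0, w1Rw1
Branch closes: p1 and ~p1 both at w1.
All branches of the negation close; one closing branch shown above.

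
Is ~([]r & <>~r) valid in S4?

Tableau for the negation []r & <>~r:
1. []r & <>~r, w0
2. []r, w0   [&-rule on 1]
3. <>~r, w0   [&-rule on 1]
4. r, w0   [[]-rule on 2 via w0Rw0]
5. ~r, w1   [<>-rule on 3: fresh world w1, w0Rw1]
6. r, w1   [[]-rule on 2 via w0Rw1]
Accessibility: w0Rw0, w0Rw1, w1Rw1
Branch closes: r and ~r both at w1.
All branches of the negation close; one closing branch shown above.

Valid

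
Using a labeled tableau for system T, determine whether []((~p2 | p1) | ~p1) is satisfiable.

1. []((~p2 | p1) | ~p1), 0
2. (~p2 | p1) | ~p1, 0   [[]-rule on 1 via 0R0]
3. ~p1, 0   [|-rule on 2 (branches; this branch)]
Accessibility: 0R0

Satisfiable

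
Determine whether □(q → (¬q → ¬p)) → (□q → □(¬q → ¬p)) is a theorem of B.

Tableau for the negation ¬(□(q → (¬q → ¬p)) → (□q → □(¬q → ¬p))):
1. ¬(□(q → (¬q → ¬p)) → (□q → □(¬q → ¬p))), w0
2. □(q → (¬q → ¬p)), w0
3. ¬(□q → □(¬q → ¬p)), w0
4. □q, w0
5. ¬□(¬q → ¬p), w0
6. q → (¬q → ¬p), w0
7. q, w0
8. ¬q → ¬p, w0
9. ¬p, w0
10. ¬(¬q → ¬p), w1
11. ¬q, w1
12. p, w1
13. q → (¬q → ¬p), w1
14. q, w1
Accessibility: w0Rw0, w0Rw1, w1Rw0, w1Rw1
Branch closes: q and ¬q both at w1.
Every branch of the negation's tableau closes; the branch above is one of them.

Valid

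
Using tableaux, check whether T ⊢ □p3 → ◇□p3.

Valid

Tableau for the negation ¬(□p3 → ◇□p3):
1. ¬(□p3 → ◇□p3), 0
2. □p3, 0   [¬→-rule on 1]
3. ¬◇□p3, 0   [¬→-rule on 1]
4. p3, 0   [□-rule on 2 via 0R0]
5. ¬□p3, 0   [¬◇-rule on 3 via 0R0]
6. ¬p3, 1   [¬□-rule on 5: fresh world 1, 0R1]
7. p3, 1   [□-rule on 2 via 0R1]
Accessibility: 0R0, 0R1, 1R1
Branch closes: p3 and ¬p3 both at 1.
All branches of the negation close; one closing branch shown above.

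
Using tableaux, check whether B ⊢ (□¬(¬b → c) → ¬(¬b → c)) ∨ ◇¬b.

Yes, valid

Tableau for the negation ¬((□¬(¬b → c) → ¬(¬b → c)) ∨ ◇¬b):
1. ¬((□¬(¬b → c) → ¬(¬b → c)) ∨ ◇¬b), w0
2. ¬(□¬(¬b → c) → ¬(¬b → c)), w0
3. ¬◇¬b, w0
4. □¬(¬b → c), w0
5. ¬b → c, w0
6. b, w0
7. ¬(¬b → c), w0
8. ¬b, w0
9. ¬c, w0
Accessibility: w0Rw0
Branch closes: b and ¬b both at w0.
All branches of the negation close; one closing branch shown above.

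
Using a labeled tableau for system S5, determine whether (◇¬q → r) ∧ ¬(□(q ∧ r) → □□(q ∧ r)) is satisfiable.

Unsatisfiable

1. (◇¬q → r) ∧ ¬(□(q ∧ r) → □□(q ∧ r)), w0
2. ◇¬q → r, w0
3. ¬(□(q ∧ r) → □□(q ∧ r)), w0
4. □(q ∧ r), w0
5. ¬□□(q ∧ r), w0
6. q ∧ r, w0
7. q, w0
8. r, w0
9. ¬□(q ∧ r), w1
10. q ∧ r, w1
11. q, w1
12. r, w1
13. ¬(q ∧ r), w2
14. q ∧ r, w2
15. q, w2
16. r, w2
17. ¬r, w2
Accessibility: w0Rw0, w0Rw1, w0Rw2, w1Rw0, w1Rw1, w1Rw2, w2Rw0, w2Rw1, w2Rw2
Branch closes: r and ¬r both at w2.
(One branch shown.) All branches close.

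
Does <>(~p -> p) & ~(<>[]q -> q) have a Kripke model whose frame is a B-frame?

1. <>(~p -> p) & ~(<>[]q -> q), w0
2. <>(~p -> p), w0
3. ~(<>[]q -> q), w0
4. <>[]q, w0
5. ~q, w0
6. ~p -> p, w1
7. p, w1
8. []q, w2
9. q, w0
Accessibility: w0Rw0, w0Rw1, w0Rw2, w1Rw0, w1Rw1, w2Rw0, w2Rw2
Branch closes: q and ~q both at w0.
Every branch closes; the branch above is one of them.

Unsatisfiable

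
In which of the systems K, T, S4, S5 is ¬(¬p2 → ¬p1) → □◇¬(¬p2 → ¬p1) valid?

S5-tableau for the negation ¬(¬(¬p2 → ¬p1) → □◇¬(¬p2 → ¬p1)):
1. ¬(¬(¬p2 → ¬p1) → □◇¬(¬p2 → ¬p1)), u
2. ¬(¬p2 → ¬p1), u   [¬→-rule on 1]
3. ¬□◇¬(¬p2 → ¬p1), u   [¬→-rule on 1]
4. ¬p2, u   [¬→-rule on 2]
5. p1, u   [¬→-rule on 2]
6. ¬◇¬(¬p2 → ¬p1), v   [¬□-rule on 3: fresh world v, uRv]
7. ¬p2 → ¬p1, u   [¬◇-rule on 6 via vRu]
8. ¬p2 → ¬p1, v   [¬◇-rule on 6 via vRv]
9. ¬p1, u   [→-rule on 7 (branches; this branch)]
Accessibility: uRu, uRv, vRu, vRv
Branch closes: p1 and ¬p1 both at u.
Every branch closes (one shown): valid in S5.
S4-tableau for the negation ¬(¬(¬p2 → ¬p1) → □◇¬(¬p2 → ¬p1)):
1. ¬(¬(¬p2 → ¬p1) → □◇¬(¬p2 → ¬p1)), u
2. ¬(¬p2 → ¬p1), u   [¬→-rule on 1]
3. ¬□◇¬(¬p2 → ¬p1), u   [¬→-rule on 1]
4. ¬p2, u   [¬→-rule on 2]
5. p1, u   [¬→-rule on 2]
6. ¬◇¬(¬p2 → ¬p1), v   [¬□-rule on 3: fresh world v, uRv]
7. ¬p2 → ¬p1, v   [¬◇-rule on 6 via vRv]
8. ¬p1, v   [→-rule on 7 (branches; this branch)]
Accessibility: uRu, uRv, vRv
Complete open branch: countermodel on an S4-frame, so not valid in S4, nor in K, T (the same frame is also a K-frame and a T-frame).

S5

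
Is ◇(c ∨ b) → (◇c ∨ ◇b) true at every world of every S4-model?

Valid

Tableau for the negation ¬(◇(c ∨ b) → (◇c ∨ ◇b)):
1. ¬(◇(c ∨ b) → (◇c ∨ ◇b)), u
2. ◇(c ∨ b), u   [¬→-rule on 1]
3. ¬(◇c ∨ ◇b), u   [¬→-rule on 1]
4. ¬◇c, u   [¬∨-rule on 3]
5. ¬◇b, u   [¬∨-rule on 3]
6. ¬c, u   [¬◇-rule on 4 via uRu]
7. ¬b, u   [¬◇-rule on 5 via uRu]
8. c ∨ b, v   [◇-rule on 2: fresh world v, uRv]
9. ¬c, v   [¬◇-rule on 4 via uRv]
10. ¬b, v   [¬◇-rule on 5 via uRv]
11. b, v   [∨-rule on 8 (branches; this branch)]
Accessibility: uRu, uRv, vRv
Branch closes: b and ¬b both at v.
All branches of the negation close; one closing branch shown above.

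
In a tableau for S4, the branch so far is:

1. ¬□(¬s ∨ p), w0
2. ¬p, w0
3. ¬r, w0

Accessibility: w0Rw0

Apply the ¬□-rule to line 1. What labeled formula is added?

a fresh world w1 with w0Rw1, and ¬(¬s ∨ p) at w1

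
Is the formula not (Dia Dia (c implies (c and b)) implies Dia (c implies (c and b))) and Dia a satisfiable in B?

1. not (Dia Dia (c implies (c and b)) implies Dia (c implies (c and b))) and Dia a, u
2. not (Dia Dia (c implies (c and b)) implies Dia (c implies (c and b))), u
3. Dia a, u
4. Dia Dia (c implies (c and b)), u
5. not Dia (c implies (c and b)), u
6. not (c implies (c and b)), u
7. c, u
8. not (c and b), u
9. not b, u
10. a, v
11. not (c implies (c and b)), v
12. c, v
13. not (c and b), v
14. not b, v
15. Dia (c implies (c and b)), w
16. not (c implies (c and b)), w
17. c, w
18. not (c and b), w
19. not b, w
20. c implies (c and b), x
21. c and b, x
22. c, x
23. b, x
Accessibility: uRu, uRv, uRw, vRu, vRv, wRu, wRw, wRx, xRw, xRx

Satisfiable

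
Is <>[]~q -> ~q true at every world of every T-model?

Invalid (countermodel exists)

Tableau for the negation ~(<>[]~q -> ~q):
1. ~(<>[]~q -> ~q), w0
2. <>[]~q, w0
3. q, w0
4. []~q, w1
5. ~q, w1
Accessibility: w0Rw0, w0Rw1, w1Rw1
The negation has an open branch (countermodel exists).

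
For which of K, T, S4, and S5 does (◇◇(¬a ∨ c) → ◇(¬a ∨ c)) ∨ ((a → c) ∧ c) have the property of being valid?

T-tableau for the negation ¬((◇◇(¬a ∨ c) → ◇(¬a ∨ c)) ∨ ((a → c) ∧ c)):
1. ¬((◇◇(¬a ∨ c) → ◇(¬a ∨ c)) ∨ ((a → c) ∧ c)), u
2. ¬(◇◇(¬a ∨ c) → ◇(¬a ∨ c)), u
3. ¬((a → c) ∧ c), u
4. ◇◇(¬a ∨ c), u
5. ¬◇(¬a ∨ c), u
6. ¬(¬a ∨ c), u
7. a, u
8. ¬c, u
9. ◇(¬a ∨ c), v
10. ¬(¬a ∨ c), v
11. a, v
12. ¬c, v
13. ¬a ∨ c, w
14. c, w
Accessibility: uRu, uRv, vRv, vRw, wRw
Complete open branch: countermodel on a T-frame, so not valid in T, nor in K (the same frame is also a K-frame).
S4-tableau for the negation ¬((◇◇(¬a ∨ c) → ◇(¬a ∨ c)) ∨ ((a → c) ∧ c)):
1. ¬((◇◇(¬a ∨ c) → ◇(¬a ∨ c)) ∨ ((a → c) ∧ c)), u
2. ¬(◇◇(¬a ∨ c) → ◇(¬a ∨ c)), u
3. ¬((a → c) ∧ c), u
4. ◇◇(¬a ∨ c), u
5. ¬◇(¬a ∨ c), u
6. ¬(¬a ∨ c), u
7. a, u
8. ¬c, u
9. ¬(a → c), u
10. ◇(¬a ∨ c), v
11. ¬(¬a ∨ c), v
12. a, v
13. ¬c, v
14. ¬a ∨ c, w
15. ¬(¬a ∨ c), w
16. a, w
17. ¬c, w
18. c, w
Accessibility: uRu, uRv, uRw, vRv, vRw, wRw
Branch closes: c and ¬c both at w.
Every branch closes (one shown): valid in S4, hence also in S5 (every theorem of S4 is a theorem of S5).

S4, S5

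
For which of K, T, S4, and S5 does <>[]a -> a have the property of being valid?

S5-tableau for the negation ~(<>[]a -> a):
1. ~(<>[]a -> a), u
2. <>[]a, u
3. ~a, u
4. []a, v
5. a, u
Accessibility: uRu, uRv, vRu, vRv
Branch closes: a and ~a both at u.
Every branch closes (one shown): valid in S5.
S4-tableau for the negation ~(<>[]a -> a):
1. ~(<>[]a -> a), u
2. <>[]a, u
3. ~a, u
4. []a, v
5. a, v
Accessibility: uRu, uRv, vRv
Complete open branch: countermodel on an S4-frame, so not valid in S4, nor in K, T (the same frame is also a K-frame and a T-frame).

S5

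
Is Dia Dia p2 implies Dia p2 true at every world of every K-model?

Invalid (countermodel exists)

Tableau for the negation not (Dia Dia p2 implies Dia p2):
1. not (Dia Dia p2 implies Dia p2), 0
2. Dia Dia p2, 0   [neg-implies-rule on 1]
3. not Dia p2, 0   [neg-implies-rule on 1]
4. Dia p2, 1   [Dia-rule on 2: fresh world 1, 0R1]
5. not p2, 1   [neg-Dia-rule on 3 via 0R1]
6. p2, 2   [Dia-rule on 4: fresh world 2, 1R2]
Accessibility: 0R1, 1R2
The negation has an open branch (countermodel exists).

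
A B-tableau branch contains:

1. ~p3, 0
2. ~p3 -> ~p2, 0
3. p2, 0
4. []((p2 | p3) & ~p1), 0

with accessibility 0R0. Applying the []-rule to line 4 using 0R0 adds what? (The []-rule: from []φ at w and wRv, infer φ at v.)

(p2 | p3) & ~p1, 0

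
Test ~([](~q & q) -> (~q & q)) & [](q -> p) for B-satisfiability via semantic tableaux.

Unsatisfiable (every branch closes)

1. ~([](~q & q) -> (~q & q)) & [](q -> p), u
2. ~([](~q & q) -> (~q & q)), u   [&-rule on 1]
3. [](q -> p), u   [&-rule on 1]
4. [](~q & q), u   [~->-rule on 2]
5. ~(~q & q), u   [~->-rule on 2]
6. q -> p, u   [[]-rule on 3 via uRu]
7. ~q & q, u   [[]-rule on 4 via uRu]
8. ~q, u   [&-rule on 7]
9. q, u   [&-rule on 7]
Accessibility: uRu
Branch closes: q and ~q both at u.
All branches of the tableau close; one closing branch shown above.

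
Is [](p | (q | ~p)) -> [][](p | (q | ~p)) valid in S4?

Valid

Tableau for the negation ~([](p | (q | ~p)) -> [][](p | (q | ~p))):
1. ~([](p | (q | ~p)) -> [][](p | (q | ~p))), 0
2. [](p | (q | ~p)), 0   [~->-rule on 1]
3. ~[][](p | (q | ~p)), 0   [~->-rule on 1]
4. p | (q | ~p), 0   [[]-rule on 2 via 0R0]
5. q | ~p, 0   [|-rule on 4 (branches; this branch)]
6. ~p, 0   [|-rule on 5 (branches; this branch)]
7. ~[](p | (q | ~p)), 1   [~[]-rule on 3: fresh world 1, 0R1]
8. p | (q | ~p), 1   [[]-rule on 2 via 0R1]
9. q | ~p, 1   [|-rule on 8 (branches; this branch)]
10. ~p, 1   [|-rule on 9 (branches; this branch)]
11. ~(p | (q | ~p)), 2   [~[]-rule on 7: fresh world 2, 1R2]
12. ~p, 2   [~|-rule on 11]
13. ~(q | ~p), 2   [~|-rule on 11]
14. ~q, 2   [~|-rule on 13]
15. p, 2   [~|-rule on 13]
Accessibility: 0R0, 0R1, 0R2, 1R1, 1R2, 2R2
Branch closes: p and ~p both at 2.
All branches of the negation close; one closing branch shown above.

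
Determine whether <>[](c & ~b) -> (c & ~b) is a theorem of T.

No, not valid

Tableau for the negation ~(<>[](c & ~b) -> (c & ~b)):
1. ~(<>[](c & ~b) -> (c & ~b)), 0
2. <>[](c & ~b), 0
3. ~(c & ~b), 0
4. b, 0
5. [](c & ~b), 1
6. c & ~b, 1
7. c, 1
8. ~b, 1
Accessibility: 0R0, 0R1, 1R1
The negation has an open branch (countermodel exists).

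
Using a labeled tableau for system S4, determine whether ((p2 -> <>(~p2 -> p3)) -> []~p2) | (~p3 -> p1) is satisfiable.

1. ((p2 -> <>(~p2 -> p3)) -> []~p2) | (~p3 -> p1), w0
2. ~p3 -> p1, w0
3. p1, w0
Accessibility: w0Rw0

Yes, satisfiable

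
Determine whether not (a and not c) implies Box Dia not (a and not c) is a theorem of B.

Yes, valid

Tableau for the negation not (not (a and not c) implies Box Dia not (a and not c)):
1. not (not (a and not c) implies Box Dia not (a and not c)), u
2. not (a and not c), u
3. not Box Dia not (a and not c), u
4. c, u
5. not Dia not (a and not c), v
6. a and not c, u
7. a, u
8. not c, u
Accessibility: uRu, uRv, vRu, vRv
Branch closes: c and not c both at u.
All branches of the negation close; one closing branch shown above.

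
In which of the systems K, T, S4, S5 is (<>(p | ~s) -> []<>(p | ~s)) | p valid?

S4-tableau for the negation ~((<>(p | ~s) -> []<>(p | ~s)) | p):
1. ~((<>(p | ~s) -> []<>(p | ~s)) | p), 0
2. ~(<>(p | ~s) -> []<>(p | ~s)), 0
3. ~p, 0
4. <>(p | ~s), 0
5. ~[]<>(p | ~s), 0
6. p | ~s, 1
7. ~s, 1
8. ~<>(p | ~s), 2
9. ~(p | ~s), 2
10. ~p, 2
11. s, 2
Accessibility: 0R0, 0R1, 0R2, 1R1, 2R2
Complete open branch: countermodel on an S4-frame, so not valid in S4, nor in K, T (the same frame is also a K-frame and a T-frame).
S5-tableau for the negation ~((<>(p | ~s) -> []<>(p | ~s)) | p):
1. ~((<>(p | ~s) -> []<>(p | ~s)) | p), 0
2. ~(<>(p | ~s) -> []<>(p | ~s)), 0
3. ~p, 0
4. <>(p | ~s), 0
5. ~[]<>(p | ~s), 0
6. p | ~s, 1
7. ~s, 1
8. ~<>(p | ~s), 2
9. ~(p | ~s), 0
10. s, 0
11. ~(p | ~s), 1
12. ~p, 1
13. s, 1
Accessibility: 0R0, 0R1, 0R2, 1R0, 1R1, 1R2, 2R0, 2R1, 2R2
Branch closes: s and ~s both at 1.
Every branch closes (one shown): valid in S5.

S5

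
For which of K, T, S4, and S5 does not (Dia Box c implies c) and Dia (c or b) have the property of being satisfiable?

K, T, S4

S4-tableau for the formula:
1. not (Dia Box c implies c) and Dia (c or b), 0
2. not (Dia Box c implies c), 0
3. Dia (c or b), 0
4. Dia Box c, 0
5. not c, 0
6. c or b, 1
7. b, 1
8. Box c, 2
9. c, 2
Accessibility: 0R0, 0R1, 0R2, 1R1, 2R2
Complete open branch: satisfiable in S4, hence also in K, T (this S4-model is also a K-model and a T-model).
S5-tableau for the formula:
1. not (Dia Box c implies c) and Dia (c or b), 0
2. not (Dia Box c implies c), 0
3. Dia (c or b), 0
4. Dia Box c, 0
5. not c, 0
6. c or b, 1
7. b, 1
8. Box c, 2
9. c, 0
Accessibility: 0R0, 0R1, 0R2, 1R0, 1R1, 1R2, 2R0, 2R1, 2R2
Branch closes: c and not c both at 0.
Every branch closes (one shown): unsatisfiable in S5.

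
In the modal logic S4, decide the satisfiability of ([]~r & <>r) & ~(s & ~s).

1. ([]~r & <>r) & ~(s & ~s), w0
2. []~r & <>r, w0
3. ~(s & ~s), w0
4. []~r, w0
5. <>r, w0
6. ~r, w0
7. s, w0
8. r, w1
9. ~r, w1
Accessibility: w0Rw0, w0Rw1, w1Rw1
Branch closes: r and ~r both at w1.
Every branch closes; the branch above is one of them.

No, unsatisfiable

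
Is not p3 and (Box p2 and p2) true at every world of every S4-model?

Tableau for the negation not (not p3 and (Box p2 and p2)):
1. not (not p3 and (Box p2 and p2)), 0
2. not (Box p2 and p2), 0
3. not p2, 0
Accessibility: 0R0
The negation has an open branch (countermodel exists).

Invalid (countermodel exists)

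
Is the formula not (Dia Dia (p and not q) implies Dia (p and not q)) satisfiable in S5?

1. not (Dia Dia (p and not q) implies Dia (p and not q)), u
2. Dia Dia (p and not q), u
3. not Dia (p and not q), u
4. not (p and not q), u
5. q, u
6. Dia (p and not q), v
7. not (p and not q), v
8. q, v
9. p and not q, w
10. p, w
11. not q, w
12. not (p and not q), w
13. q, w
Accessibility: uRu, uRv, uRw, vRu, vRv, vRw, wRu, wRv, wRw
Branch closes: q and not q both at w.
(One branch shown.) All branches close.

Unsatisfiable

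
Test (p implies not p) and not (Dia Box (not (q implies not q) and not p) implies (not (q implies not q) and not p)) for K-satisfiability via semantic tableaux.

Yes, satisfiable

1. (p implies not p) and not (Dia Box (not (q implies not q) and not p) implies (not (q implies not q) and not p)), u
2. p implies not p, u   [and-rule on 1]
3. not (Dia Box (not (q implies not q) and not p) implies (not (q implies not q) and not p)), u   [and-rule on 1]
4. Dia Box (not (q implies not q) and not p), u   [neg-implies-rule on 3]
5. not (not (q implies not q) and not p), u   [neg-implies-rule on 3]
6. not p, u   [implies-rule on 2 (branches; this branch)]
7. q implies not q, u   [neg-and-rule on 5 (branches; this branch)]
8. not q, u   [implies-rule on 7 (branches; this branch)]
9. Box (not (q implies not q) and not p), v   [Dia-rule on 4: fresh world v, uRv]
Accessibility: uRv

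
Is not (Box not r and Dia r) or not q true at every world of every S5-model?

Tableau for the negation not (not (Box not r and Dia r) or not q):
1. not (not (Box not r and Dia r) or not q), u
2. Box not r and Dia r, u
3. q, u
4. Box not r, u
5. Dia r, u
6. not r, u
7. r, v
8. not r, v
Accessibility: uRu, uRv, vRu, vRv
Branch closes: r and not r both at v.
Every branch of the negation's tableau closes; the branch above is one of them.

Yes, valid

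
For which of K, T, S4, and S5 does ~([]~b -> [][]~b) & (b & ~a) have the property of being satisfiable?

T-tableau for the formula:
1. ~([]~b -> [][]~b) & (b & ~a), u
2. ~([]~b -> [][]~b), u   [&-rule on 1]
3. b & ~a, u   [&-rule on 1]
4. []~b, u   [~->-rule on 2]
5. ~[][]~b, u   [~->-rule on 2]
6. b, u   [&-rule on 3]
7. ~a, u   [&-rule on 3]
8. ~b, u   [[]-rule on 4 via uRu]
Accessibility: uRu
Branch closes: b and ~b both at u.
Every branch closes (one shown): unsatisfiable in T, hence also in S4, S5 (every S4/S5-frame is a T-frame).
K-tableau for the formula:
1. ~([]~b -> [][]~b) & (b & ~a), u
2. ~([]~b -> [][]~b), u   [&-rule on 1]
3. b & ~a, u   [&-rule on 1]
4. []~b, u   [~->-rule on 2]
5. ~[][]~b, u   [~->-rule on 2]
6. b, u   [&-rule on 3]
7. ~a, u   [&-rule on 3]
8. ~[]~b, v   [~[]-rule on 5: fresh world v, uRv]
9. ~b, v   [[]-rule on 4 via uRv]
10. b, w   [~[]-rule on 8: fresh world w, vRw]
Accessibility: uRv, vRw
Complete open branch: satisfiable in K.

K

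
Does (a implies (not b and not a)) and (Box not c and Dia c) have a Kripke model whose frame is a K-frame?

Unsatisfiable (every branch closes)

1. (a implies (not b and not a)) and (Box not c and Dia c), 0
2. a implies (not b and not a), 0   [and-rule on 1]
3. Box not c and Dia c, 0   [and-rule on 1]
4. Box not c, 0   [and-rule on 3]
5. Dia c, 0   [and-rule on 3]
6. not b and not a, 0   [implies-rule on 2 (branches; this branch)]
7. not b, 0   [and-rule on 6]
8. not a, 0   [and-rule on 6]
9. c, 1   [Dia-rule on 5: fresh world 1, 0R1]
10. not c, 1   [Box-rule on 4 via 0R1]
Accessibility: 0R1
Branch closes: c and not c both at 1.
(One branch shown.) All branches close.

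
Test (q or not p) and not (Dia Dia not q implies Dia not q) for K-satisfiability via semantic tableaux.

Satisfiable (open branch found)

1. (q or not p) and not (Dia Dia not q implies Dia not q), w0
2. q or not p, w0
3. not (Dia Dia not q implies Dia not q), w0
4. Dia Dia not q, w0
5. not Dia not q, w0
6. not p, w0
7. Dia not q, w1
8. q, w1
9. not q, w2
Accessibility: w0Rw1, w1Rw2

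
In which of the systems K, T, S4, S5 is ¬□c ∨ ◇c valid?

T, S4, S5

T-tableau for the negation ¬(¬□c ∨ ◇c):
1. ¬(¬□c ∨ ◇c), w0
2. □c, w0
3. ¬◇c, w0
4. c, w0
5. ¬c, w0
Accessibility: w0Rw0
Branch closes: c and ¬c both at w0.
Every branch closes (one shown): valid in T, hence also in S4, S5 (every theorem of T is a theorem of S4 and S5).
K-tableau for the negation ¬(¬□c ∨ ◇c):
1. ¬(¬□c ∨ ◇c), w0
2. □c, w0
3. ¬◇c, w0
Complete open branch: countermodel on a K-frame, so not valid in K.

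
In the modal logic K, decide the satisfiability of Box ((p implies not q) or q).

Satisfiable

1. Box ((p implies not q) or q), 0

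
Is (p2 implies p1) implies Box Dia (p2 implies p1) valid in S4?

Tableau for the negation not ((p2 implies p1) implies Box Dia (p2 implies p1)):
1. not ((p2 implies p1) implies Box Dia (p2 implies p1)), u
2. p2 implies p1, u
3. not Box Dia (p2 implies p1), u
4. p1, u
5. not Dia (p2 implies p1), v
6. not (p2 implies p1), v
7. p2, v
8. not p1, v
Accessibility: uRu, uRv, vRv
The negation has an open branch (countermodel exists).

Invalid (countermodel exists)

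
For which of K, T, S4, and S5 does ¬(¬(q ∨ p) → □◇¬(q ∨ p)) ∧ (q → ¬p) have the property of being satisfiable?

S4-tableau for the formula:
1. ¬(¬(q ∨ p) → □◇¬(q ∨ p)) ∧ (q → ¬p), w0
2. ¬(¬(q ∨ p) → □◇¬(q ∨ p)), w0
3. q → ¬p, w0
4. ¬(q ∨ p), w0
5. ¬□◇¬(q ∨ p), w0
6. ¬q, w0
7. ¬p, w0
8. ¬◇¬(q ∨ p), w1
9. q ∨ p, w1
10. p, w1
Accessibility: w0Rw0, w0Rw1, w1Rw1
Complete open branch: satisfiable in S4, hence also in K, T (this S4-model is also a K-model and a T-model).
S5-tableau for the formula:
1. ¬(¬(q ∨ p) → □◇¬(q ∨ p)) ∧ (q → ¬p), w0
2. ¬(¬(q ∨ p) → □◇¬(q ∨ p)), w0
3. q → ¬p, w0
4. ¬(q ∨ p), w0
5. ¬□◇¬(q ∨ p), w0
6. ¬q, w0
7. ¬p, w0
8. ¬◇¬(q ∨ p), w1
9. q ∨ p, w0
10. q ∨ p, w1
11. p, w0
Accessibility: w0Rw0, w0Rw1, w1Rw0, w1Rw1
Branch closes: p and ¬p both at w0.
Every branch closes (one shown): unsatisfiable in S5.

K, T, S4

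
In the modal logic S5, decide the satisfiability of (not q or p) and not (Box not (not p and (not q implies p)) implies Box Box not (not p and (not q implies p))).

Unsatisfiable

1. (not q or p) and not (Box not (not p and (not q implies p)) implies Box Box not (not p and (not q implies p))), w0
2. not q or p, w0   [and-rule on 1]
3. not (Box not (not p and (not q implies p)) implies Box Box not (not p and (not q implies p))), w0   [and-rule on 1]
4. Box not (not p and (not q implies p)), w0   [neg-implies-rule on 3]
5. not Box Box not (not p and (not q implies p)), w0   [neg-implies-rule on 3]
6. not (not p and (not q implies p)), w0   [Box-rule on 4 via w0Rw0]
7. not q, w0   [or-rule on 2 (branches; this branch)]
8. not (not q implies p), w0   [neg-and-rule on 6 (branches; this branch)]
9. not p, w0   [neg-implies-rule on 8]
10. not Box not (not p and (not q implies p)), w1   [neg-Box-rule on 5: fresh world w1, w0Rw1]
11. not (not p and (not q implies p)), w1   [Box-rule on 4 via w0Rw1]
12. not (not q implies p), w1   [neg-and-rule on 11 (branches; this branch)]
13. not q, w1   [neg-implies-rule on 12]
14. not p, w1   [neg-implies-rule on 12]
15. not p and (not q implies p), w2   [neg-Box-rule on 10: fresh world w2, w1Rw2]
16. not p, w2   [and-rule on 15]
17. not q implies p, w2   [and-rule on 15]
18. not (not p and (not q implies p)), w2   [Box-rule on 4 via w0Rw2]
19. q, w2   [implies-rule on 17 (branches; this branch)]
20. not (not q implies p), w2   [neg-and-rule on 18 (branches; this branch)]
21. not q, w2   [neg-implies-rule on 20]
Accessibility: w0Rw0, w0Rw1, w0Rw2, w1Rw0, w1Rw1, w1Rw2, w2Rw0, w2Rw1, w2Rw2
Branch closes: q and not q both at w2.
(One branch shown.) All branches close.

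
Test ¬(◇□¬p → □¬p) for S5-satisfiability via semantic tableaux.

Unsatisfiable (every branch closes)

1. ¬(◇□¬p → □¬p), w0
2. ◇□¬p, w0
3. ¬□¬p, w0
4. □¬p, w1
5. ¬p, w0
6. ¬p, w1
7. p, w2
8. ¬p, w2
Accessibility: w0Rw0, w0Rw1, w0Rw2, w1Rw0, w1Rw1, w1Rw2, w2Rw0, w2Rw1, w2Rw2
Branch closes: p and ¬p both at w2.
(One branch shown.) All branches close.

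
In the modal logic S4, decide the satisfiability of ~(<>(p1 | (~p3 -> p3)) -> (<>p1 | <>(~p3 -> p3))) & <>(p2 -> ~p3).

No, unsatisfiable

1. ~(<>(p1 | (~p3 -> p3)) -> (<>p1 | <>(~p3 -> p3))) & <>(p2 -> ~p3), 0
2. ~(<>(p1 | (~p3 -> p3)) -> (<>p1 | <>(~p3 -> p3))), 0
3. <>(p2 -> ~p3), 0
4. <>(p1 | (~p3 -> p3)), 0
5. ~(<>p1 | <>(~p3 -> p3)), 0
6. ~<>p1, 0
7. ~<>(~p3 -> p3), 0
8. ~p1, 0
9. ~(~p3 -> p3), 0
10. ~p3, 0
11. p2 -> ~p3, 1
12. ~p1, 1
13. ~(~p3 -> p3), 1
14. ~p3, 1
15. p1 | (~p3 -> p3), 2
16. ~p1, 2
17. ~(~p3 -> p3), 2
18. ~p3, 2
19. ~p3 -> p3, 2
20. p3, 2
Accessibility: 0R0, 0R1, 0R2, 1R1, 2R2
Branch closes: p3 and ~p3 both at 2.
All branches of the tableau close; one closing branch shown above.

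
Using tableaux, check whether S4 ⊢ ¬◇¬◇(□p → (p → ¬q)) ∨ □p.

Tableau for the negation ¬(¬◇¬◇(□p → (p → ¬q)) ∨ □p):
1. ¬(¬◇¬◇(□p → (p → ¬q)) ∨ □p), 0
2. ◇¬◇(□p → (p → ¬q)), 0
3. ¬□p, 0
4. ¬◇(□p → (p → ¬q)), 1
5. ¬(□p → (p → ¬q)), 1
6. □p, 1
7. ¬(p → ¬q), 1
8. p, 1
9. q, 1
10. ¬p, 2
Accessibility: 0R0, 0R1, 0R2, 1R1, 2R2
The negation has an open branch (countermodel exists).

No, not valid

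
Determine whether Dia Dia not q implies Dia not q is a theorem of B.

Not valid

Tableau for the negation not (Dia Dia not q implies Dia not q):
1. not (Dia Dia not q implies Dia not q), w0
2. Dia Dia not q, w0   [neg-implies-rule on 1]
3. not Dia not q, w0   [neg-implies-rule on 1]
4. q, w0   [neg-Dia-rule on 3 via w0Rw0]
5. Dia not q, w1   [Dia-rule on 2: fresh world w1, w0Rw1]
6. q, w1   [neg-Dia-rule on 3 via w0Rw1]
7. not q, w2   [Dia-rule on 5: fresh world w2, w1Rw2]
Accessibility: w0Rw0, w0Rw1, w1Rw0, w1Rw1, w1Rw2, w2Rw1, w2Rw2
The negation has an open branch (countermodel exists).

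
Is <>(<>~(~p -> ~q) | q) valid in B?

Invalid (countermodel exists)

Tableau for the negation ~<>(<>~(~p -> ~q) | q):
1. ~<>(<>~(~p -> ~q) | q), u
2. ~(<>~(~p -> ~q) | q), u
3. ~<>~(~p -> ~q), u
4. ~q, u
5. ~p -> ~q, u
Accessibility: uRu
The negation has an open branch (countermodel exists).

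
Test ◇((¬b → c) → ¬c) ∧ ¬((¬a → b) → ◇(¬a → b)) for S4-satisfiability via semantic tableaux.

No, unsatisfiable

1. ◇((¬b → c) → ¬c) ∧ ¬((¬a → b) → ◇(¬a → b)), u
2. ◇((¬b → c) → ¬c), u
3. ¬((¬a → b) → ◇(¬a → b)), u
4. ¬a → b, u
5. ¬◇(¬a → b), u
6. ¬(¬a → b), u
7. ¬a, u
8. ¬b, u
9. b, u
Accessibility: uRu
Branch closes: b and ¬b both at u.
All branches of the tableau close; one closing branch shown above.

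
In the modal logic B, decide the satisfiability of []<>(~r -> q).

1. []<>(~r -> q), u
2. <>(~r -> q), u
3. ~r -> q, v
4. <>(~r -> q), v
5. q, v
6. ~r -> q, w
7. q, w
Accessibility: uRu, uRv, vRu, vRv, vRw, wRv, wRw

Satisfiable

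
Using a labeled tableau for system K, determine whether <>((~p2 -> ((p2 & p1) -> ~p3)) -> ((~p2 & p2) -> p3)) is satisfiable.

1. <>((~p2 -> ((p2 & p1) -> ~p3)) -> ((~p2 & p2) -> p3)), 0
2. (~p2 -> ((p2 & p1) -> ~p3)) -> ((~p2 & p2) -> p3), 1
3. (~p2 & p2) -> p3, 1
4. p3, 1
Accessibility: 0R1

Satisfiable (open branch found)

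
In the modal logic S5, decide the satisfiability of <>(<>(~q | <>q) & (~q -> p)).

1. <>(<>(~q | <>q) & (~q -> p)), u
2. <>(~q | <>q) & (~q -> p), v   [<>-rule on 1: fresh world v, uRv]
3. <>(~q | <>q), v   [&-rule on 2]
4. ~q -> p, v   [&-rule on 2]
5. p, v   [->-rule on 4 (branches; this branch)]
6. ~q | <>q, w   [<>-rule on 3: fresh world w, vRw]
7. <>q, w   [|-rule on 6 (branches; this branch)]
8. q, x   [<>-rule on 7: fresh world x, wRx]
Accessibility: uRu, uRv, uRw, uRx, vRu, vRv, vRw, vRx, wRu, wRv, wRw, wRx, xRu, xRv, xRw, xRx

Satisfiable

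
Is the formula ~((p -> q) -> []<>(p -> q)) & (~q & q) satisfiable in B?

1. ~((p -> q) -> []<>(p -> q)) & (~q & q), 0
2. ~((p -> q) -> []<>(p -> q)), 0
3. ~q & q, 0
4. p -> q, 0
5. ~[]<>(p -> q), 0
6. ~q, 0
7. q, 0
Accessibility: 0R0
Branch closes: q and ~q both at 0.
All branches of the tableau close; one closing branch shown above.

No, unsatisfiable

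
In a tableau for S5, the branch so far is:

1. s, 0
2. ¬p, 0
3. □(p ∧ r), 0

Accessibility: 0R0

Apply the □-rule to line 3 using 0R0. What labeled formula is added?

p ∧ r, 0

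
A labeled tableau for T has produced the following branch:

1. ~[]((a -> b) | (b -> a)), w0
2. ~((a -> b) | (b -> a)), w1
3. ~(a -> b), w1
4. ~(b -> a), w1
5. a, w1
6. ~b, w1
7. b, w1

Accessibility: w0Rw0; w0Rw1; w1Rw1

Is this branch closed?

Both b and ~b appear at w1.

Yes, closed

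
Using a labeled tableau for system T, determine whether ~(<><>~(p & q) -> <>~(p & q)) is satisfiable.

1. ~(<><>~(p & q) -> <>~(p & q)), u
2. <><>~(p & q), u   [~->-rule on 1]
3. ~<>~(p & q), u   [~->-rule on 1]
4. p & q, u   [~<>-rule on 3 via uRu]
5. p, u   [&-rule on 4]
6. q, u   [&-rule on 4]
7. <>~(p & q), v   [<>-rule on 2: fresh world v, uRv]
8. p & q, v   [~<>-rule on 3 via uRv]
9. p, v   [&-rule on 8]
10. q, v   [&-rule on 8]
11. ~(p & q), w   [<>-rule on 7: fresh world w, vRw]
12. ~q, w   [~&-rule on 11 (branches; this branch)]
Accessibility: uRu, uRv, vRv, vRw, wRw

Yes, satisfiable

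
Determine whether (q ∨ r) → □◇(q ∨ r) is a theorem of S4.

Invalid (countermodel exists)

Tableau for the negation ¬((q ∨ r) → □◇(q ∨ r)):
1. ¬((q ∨ r) → □◇(q ∨ r)), u
2. q ∨ r, u   [¬→-rule on 1]
3. ¬□◇(q ∨ r), u   [¬→-rule on 1]
4. r, u   [∨-rule on 2 (branches; this branch)]
5. ¬◇(q ∨ r), v   [¬□-rule on 3: fresh world v, uRv]
6. ¬(q ∨ r), v   [¬◇-rule on 5 via vRv]
7. ¬q, v   [¬∨-rule on 6]
8. ¬r, v   [¬∨-rule on 6]
Accessibility: uRu, uRv, vRv
The negation has an open branch (countermodel exists).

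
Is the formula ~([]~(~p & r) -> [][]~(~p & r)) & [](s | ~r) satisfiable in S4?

1. ~([]~(~p & r) -> [][]~(~p & r)) & [](s | ~r), u
2. ~([]~(~p & r) -> [][]~(~p & r)), u   [&-rule on 1]
3. [](s | ~r), u   [&-rule on 1]
4. []~(~p & r), u   [~->-rule on 2]
5. ~[][]~(~p & r), u   [~->-rule on 2]
6. s | ~r, u   [[]-rule on 3 via uRu]
7. ~(~p & r), u   [[]-rule on 4 via uRu]
8. ~r, u   [|-rule on 6 (branches; this branch)]
9. ~[]~(~p & r), v   [~[]-rule on 5: fresh world v, uRv]
10. s | ~r, v   [[]-rule on 3 via uRv]
11. ~(~p & r), v   [[]-rule on 4 via uRv]
12. ~r, v   [|-rule on 10 (branches; this branch)]
13. ~p & r, w   [~[]-rule on 9: fresh world w, vRw]
14. ~p, w   [&-rule on 13]
15. r, w   [&-rule on 13]
16. s | ~r, w   [[]-rule on 3 via uRw]
17. ~(~p & r), w   [[]-rule on 4 via uRw]
18. s, w   [|-rule on 16 (branches; this branch)]
19. ~r, w   [~&-rule on 17 (branches; this branch)]
Accessibility: uRu, uRv, uRw, vRv, vRw, wRw
Branch closes: r and ~r both at w.
Every branch closes; the branch above is one of them.

Unsatisfiable (every branch closes)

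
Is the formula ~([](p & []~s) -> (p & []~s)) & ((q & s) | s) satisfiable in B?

1. ~([](p & []~s) -> (p & []~s)) & ((q & s) | s), 0
2. ~([](p & []~s) -> (p & []~s)), 0   [&-rule on 1]
3. (q & s) | s, 0   [&-rule on 1]
4. [](p & []~s), 0   [~->-rule on 2]
5. ~(p & []~s), 0   [~->-rule on 2]
6. p & []~s, 0   [[]-rule on 4 via 0R0]
7. p, 0   [&-rule on 6]
8. []~s, 0   [&-rule on 6]
9. ~s, 0   [[]-rule on 8 via 0R0]
10. q & s, 0   [|-rule on 3 (branches; this branch)]
11. q, 0   [&-rule on 10]
12. s, 0   [&-rule on 10]
Accessibility: 0R0
Branch closes: s and ~s both at 0.
(One branch shown.) All branches close.

Unsatisfiable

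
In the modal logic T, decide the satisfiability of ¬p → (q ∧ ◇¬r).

Satisfiable (open branch found)

1. ¬p → (q ∧ ◇¬r), u
2. q ∧ ◇¬r, u
3. q, u
4. ◇¬r, u
5. ¬r, v
Accessibility: uRu, uRv, vRv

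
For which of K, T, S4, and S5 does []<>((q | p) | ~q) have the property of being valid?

K-tableau for the negation ~[]<>((q | p) | ~q):
1. ~[]<>((q | p) | ~q), u
2. ~<>((q | p) | ~q), v
Accessibility: uRv
Complete open branch: countermodel on a K-frame, so not valid in K.
T-tableau for the negation ~[]<>((q | p) | ~q):
1. ~[]<>((q | p) | ~q), u
2. ~<>((q | p) | ~q), v
3. ~((q | p) | ~q), v
4. ~(q | p), v
5. q, v
6. ~q, v
7. ~p, v
Accessibility: uRu, uRv, vRv
Branch closes: q and ~q both at v.
Every branch closes (one shown): valid in T, hence also in S4, S5 (every theorem of T is a theorem of S4 and S5).

T, S4, S5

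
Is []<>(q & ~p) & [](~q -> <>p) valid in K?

Invalid (countermodel exists)

Tableau for the negation ~([]<>(q & ~p) & [](~q -> <>p)):
1. ~([]<>(q & ~p) & [](~q -> <>p)), u
2. ~[](~q -> <>p), u   [~&-rule on 1 (branches; this branch)]
3. ~(~q -> <>p), v   [~[]-rule on 2: fresh world v, uRv]
4. ~q, v   [~->-rule on 3]
5. ~<>p, v   [~->-rule on 3]
Accessibility: uRv
The negation has an open branch (countermodel exists).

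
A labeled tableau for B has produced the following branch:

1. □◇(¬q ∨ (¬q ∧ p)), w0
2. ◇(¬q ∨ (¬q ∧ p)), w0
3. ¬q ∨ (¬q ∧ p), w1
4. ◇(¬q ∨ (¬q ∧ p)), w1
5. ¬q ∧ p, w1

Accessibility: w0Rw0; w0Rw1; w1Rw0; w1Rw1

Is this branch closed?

No, open

No atom appears with both signs at the same world.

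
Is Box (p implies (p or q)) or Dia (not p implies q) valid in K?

Yes, valid

Tableau for the negation not (Box (p implies (p or q)) or Dia (not p implies q)):
1. not (Box (p implies (p or q)) or Dia (not p implies q)), w0
2. not Box (p implies (p or q)), w0
3. not Dia (not p implies q), w0
4. not (p implies (p or q)), w1
5. p, w1
6. not (p or q), w1
7. not p, w1
8. not q, w1
Accessibility: w0Rw1
Branch closes: p and not p both at w1.
All branches of the negation close; one closing branch shown above.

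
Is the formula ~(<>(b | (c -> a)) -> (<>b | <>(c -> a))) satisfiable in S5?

1. ~(<>(b | (c -> a)) -> (<>b | <>(c -> a))), u
2. <>(b | (c -> a)), u   [~->-rule on 1]
3. ~(<>b | <>(c -> a)), u   [~->-rule on 1]
4. ~<>b, u   [~|-rule on 3]
5. ~<>(c -> a), u   [~|-rule on 3]
6. ~b, u   [~<>-rule on 4 via uRu]
7. ~(c -> a), u   [~<>-rule on 5 via uRu]
8. c, u   [~->-rule on 7]
9. ~a, u   [~->-rule on 7]
10. b | (c -> a), v   [<>-rule on 2: fresh world v, uRv]
11. ~b, v   [~<>-rule on 4 via uRv]
12. ~(c -> a), v   [~<>-rule on 5 via uRv]
13. c, v   [~->-rule on 12]
14. ~a, v   [~->-rule on 12]
15. c -> a, v   [|-rule on 10 (branches; this branch)]
16. a, v   [->-rule on 15 (branches; this branch)]
Accessibility: uRu, uRv, vRu, vRv
Branch closes: a and ~a both at v.
All branches of the tableau close; one closing branch shown above.

No, unsatisfiable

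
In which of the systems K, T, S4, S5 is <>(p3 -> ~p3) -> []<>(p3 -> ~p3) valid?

S5-tableau for the negation ~(<>(p3 -> ~p3) -> []<>(p3 -> ~p3)):
1. ~(<>(p3 -> ~p3) -> []<>(p3 -> ~p3)), 0
2. <>(p3 -> ~p3), 0
3. ~[]<>(p3 -> ~p3), 0
4. p3 -> ~p3, 1
5. ~p3, 1
6. ~<>(p3 -> ~p3), 2
7. ~(p3 -> ~p3), 0
8. p3, 0
9. ~(p3 -> ~p3), 1
10. p3, 1
Accessibility: 0R0, 0R1, 0R2, 1R0, 1R1, 1R2, 2R0, 2R1, 2R2
Branch closes: p3 and ~p3 both at 1.
Every branch closes (one shown): valid in S5.
S4-tableau for the negation ~(<>(p3 -> ~p3) -> []<>(p3 -> ~p3)):
1. ~(<>(p3 -> ~p3) -> []<>(p3 -> ~p3)), 0
2. <>(p3 -> ~p3), 0
3. ~[]<>(p3 -> ~p3), 0
4. p3 -> ~p3, 1
5. ~p3, 1
6. ~<>(p3 -> ~p3), 2
7. ~(p3 -> ~p3), 2
8. p3, 2
Accessibility: 0R0, 0R1, 0R2, 1R1, 2R2
Complete open branch: countermodel on an S4-frame, so not valid in S4, nor in K, T (the same frame is also a K-frame and a T-frame).

S5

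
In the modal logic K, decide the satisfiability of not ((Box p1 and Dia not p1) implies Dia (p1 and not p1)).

Unsatisfiable (every branch closes)

1. not ((Box p1 and Dia not p1) implies Dia (p1 and not p1)), u
2. Box p1 and Dia not p1, u
3. not Dia (p1 and not p1), u
4. Box p1, u
5. Dia not p1, u
6. not p1, v
7. not (p1 and not p1), v
8. p1, v
Accessibility: uRv
Branch closes: p1 and not p1 both at v.
Every branch closes; the branch above is one of them.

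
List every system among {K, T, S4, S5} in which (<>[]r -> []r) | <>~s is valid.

S5-tableau for the negation ~((<>[]r -> []r) | <>~s):
1. ~((<>[]r -> []r) | <>~s), u
2. ~(<>[]r -> []r), u
3. ~<>~s, u
4. <>[]r, u
5. ~[]r, u
6. s, u
7. []r, v
8. s, v
9. r, u
10. r, v
11. ~r, w
12. s, w
13. r, w
Accessibility: uRu, uRv, uRw, vRu, vRv, vRw, wRu, wRv, wRw
Branch closes: r and ~r both at w.
Every branch closes (one shown): valid in S5.
S4-tableau for the negation ~((<>[]r -> []r) | <>~s):
1. ~((<>[]r -> []r) | <>~s), u
2. ~(<>[]r -> []r), u
3. ~<>~s, u
4. <>[]r, u
5. ~[]r, u
6. s, u
7. []r, v
8. s, v
9. r, v
10. ~r, w
11. s, w
Accessibility: uRu, uRv, uRw, vRv, wRw
Complete open branch: countermodel on an S4-frame, so not valid in S4, nor in K, T (the same frame is also a K-frame and a T-frame).

S5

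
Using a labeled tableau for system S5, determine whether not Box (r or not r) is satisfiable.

1. not Box (r or not r), w0
2. not (r or not r), w1   [neg-Box-rule on 1: fresh world w1, w0Rw1]
3. not r, w1   [neg-or-rule on 2]
4. r, w1   [neg-or-rule on 2]
Accessibility: w0Rw0, w0Rw1, w1Rw0, w1Rw1
Branch closes: r and not r both at w1.
All branches of the tableau close; one closing branch shown above.

Unsatisfiable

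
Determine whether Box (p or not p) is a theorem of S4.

Valid in S4

Tableau for the negation not Box (p or not p):
1. not Box (p or not p), 0
2. not (p or not p), 1
3. not p, 1
4. p, 1
Accessibility: 0R0, 0R1, 1R1
Branch closes: p and not p both at 1.
All branches of the negation close; one closing branch shown above.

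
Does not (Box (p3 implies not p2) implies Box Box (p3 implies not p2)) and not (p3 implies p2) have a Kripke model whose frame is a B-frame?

Yes, satisfiable

1. not (Box (p3 implies not p2) implies Box Box (p3 implies not p2)) and not (p3 implies p2), u
2. not (Box (p3 implies not p2) implies Box Box (p3 implies not p2)), u
3. not (p3 implies p2), u
4. Box (p3 implies not p2), u
5. not Box Box (p3 implies not p2), u
6. p3, u
7. not p2, u
8. p3 implies not p2, u
9. not Box (p3 implies not p2), v
10. p3 implies not p2, v
11. not p2, v
12. not (p3 implies not p2), w
13. p3, w
14. p2, w
Accessibility: uRu, uRv, vRu, vRv, vRw, wRv, wRw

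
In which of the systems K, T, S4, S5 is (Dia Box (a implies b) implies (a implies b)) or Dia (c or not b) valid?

T, S4, S5

T-tableau for the negation not ((Dia Box (a implies b) implies (a implies b)) or Dia (c or not b)):
1. not ((Dia Box (a implies b) implies (a implies b)) or Dia (c or not b)), w0
2. not (Dia Box (a implies b) implies (a implies b)), w0
3. not Dia (c or not b), w0
4. Dia Box (a implies b), w0
5. not (a implies b), w0
6. a, w0
7. not b, w0
8. not (c or not b), w0
9. not c, w0
10. b, w0
Accessibility: w0Rw0
Branch closes: b and not b both at w0.
Every branch closes (one shown): valid in T, hence also in S4, S5 (every theorem of T is a theorem of S4 and S5).
K-tableau for the negation not ((Dia Box (a implies b) implies (a implies b)) or Dia (c or not b)):
1. not ((Dia Box (a implies b) implies (a implies b)) or Dia (c or not b)), w0
2. not (Dia Box (a implies b) implies (a implies b)), w0
3. not Dia (c or not b), w0
4. Dia Box (a implies b), w0
5. not (a implies b), w0
6. a, w0
7. not b, w0
8. Box (a implies b), w1
9. not (c or not b), w1
10. not c, w1
11. b, w1
Accessibility: w0Rw1
Complete open branch: countermodel on a K-frame, so not valid in K.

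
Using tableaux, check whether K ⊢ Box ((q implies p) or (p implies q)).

Tableau for the negation not Box ((q implies p) or (p implies q)):
1. not Box ((q implies p) or (p implies q)), w0
2. not ((q implies p) or (p implies q)), w1
3. not (q implies p), w1
4. not (p implies q), w1
5. q, w1
6. not p, w1
7. p, w1
8. not q, w1
Accessibility: w0Rw1
Branch closes: p and not p both at w1.
Every branch of the negation's tableau closes; the branch above is one of them.

Valid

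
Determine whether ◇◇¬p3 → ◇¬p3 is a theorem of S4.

Valid in S4

Tableau for the negation ¬(◇◇¬p3 → ◇¬p3):
1. ¬(◇◇¬p3 → ◇¬p3), w0
2. ◇◇¬p3, w0
3. ¬◇¬p3, w0
4. p3, w0
5. ◇¬p3, w1
6. p3, w1
7. ¬p3, w2
8. p3, w2
Accessibility: w0Rw0, w0Rw1, w0Rw2, w1Rw1, w1Rw2, w2Rw2
Branch closes: p3 and ¬p3 both at w2.
Every branch of the negation's tableau closes; the branch above is one of them.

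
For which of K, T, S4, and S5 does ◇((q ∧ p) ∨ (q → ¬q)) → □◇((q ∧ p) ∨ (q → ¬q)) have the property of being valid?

S4-tableau for the negation ¬(◇((q ∧ p) ∨ (q → ¬q)) → □◇((q ∧ p) ∨ (q → ¬q))):
1. ¬(◇((q ∧ p) ∨ (q → ¬q)) → □◇((q ∧ p) ∨ (q → ¬q))), w0
2. ◇((q ∧ p) ∨ (q → ¬q)), w0
3. ¬□◇((q ∧ p) ∨ (q → ¬q)), w0
4. (q ∧ p) ∨ (q → ¬q), w1
5. q → ¬q, w1
6. ¬q, w1
7. ¬◇((q ∧ p) ∨ (q → ¬q)), w2
8. ¬((q ∧ p) ∨ (q → ¬q)), w2
9. ¬(q ∧ p), w2
10. ¬(q → ¬q), w2
11. q, w2
12. ¬p, w2
Accessibility: w0Rw0, w0Rw1, w0Rw2, w1Rw1, w2Rw2
Complete open branch: countermodel on an S4-frame, so not valid in S4, nor in K, T (the same frame is also a K-frame and a T-frame).
S5-tableau for the negation ¬(◇((q ∧ p) ∨ (q → ¬q)) → □◇((q ∧ p) ∨ (q → ¬q))):
1. ¬(◇((q ∧ p) ∨ (q → ¬q)) → □◇((q ∧ p) ∨ (q → ¬q))), w0
2. ◇((q ∧ p) ∨ (q → ¬q)), w0
3. ¬□◇((q ∧ p) ∨ (q → ¬q)), w0
4. (q ∧ p) ∨ (q → ¬q), w1
5. q ∧ p, w1
6. q, w1
7. p, w1
8. ¬◇((q ∧ p) ∨ (q → ¬q)), w2
9. ¬((q ∧ p) ∨ (q → ¬q)), w0
10. ¬(q ∧ p), w0
11. ¬(q → ¬q), w0
12. q, w0
13. ¬((q ∧ p) ∨ (q → ¬q)), w1
14. ¬(q ∧ p), w1
15. ¬(q → ¬q), w1
16. ¬((q ∧ p) ∨ (q → ¬q)), w2
17. ¬(q ∧ p), w2
18. ¬(q → ¬q), w2
19. q, w2
20. ¬p, w0
21. ¬p, w1
Accessibility: w0Rw0, w0Rw1, w0Rw2, w1Rw0, w1Rw1, w1Rw2, w2Rw0, w2Rw1, w2Rw2
Branch closes: p and ¬p both at w1.
Every branch closes (one shown): valid in S5.

S5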